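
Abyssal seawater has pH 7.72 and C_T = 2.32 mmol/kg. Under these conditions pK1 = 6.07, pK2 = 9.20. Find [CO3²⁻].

α₂ = 1 / (1 + [H⁺]/K2 + [H⁺]²/(K1K2)) = 1 / (1 + 10^+1.48 + 10^-0.17)
   = 1 / (1 + 30.200 + 0.67608) = 1/31.876 = 0.03137
[CO3²⁻] = α₂ × DIC = 0.03137 × 2.32 = 0.0728 mmol/kg

[CO3²⁻] = 0.0728 mmol/kg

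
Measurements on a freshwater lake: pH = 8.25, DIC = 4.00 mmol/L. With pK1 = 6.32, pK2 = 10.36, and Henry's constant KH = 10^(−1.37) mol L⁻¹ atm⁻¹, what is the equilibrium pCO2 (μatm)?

pCO2 = 1080 μatm

α₀ = 1 / (1 + K1/[H⁺] + K1K2/[H⁺]²) = 1 / (1 + 10^+1.93 + 10^-0.18)
   = 1 / (1 + 85.114 + 0.66069) = 1/86.774 = 0.01152
[CO2*] = α₀ × DIC = 0.01152 × 4.00 = 0.04610 mmol/L
pCO2 = [CO2*]/KH = 4.610×10^-5 / 4.266×10^-2 = 1080 μatm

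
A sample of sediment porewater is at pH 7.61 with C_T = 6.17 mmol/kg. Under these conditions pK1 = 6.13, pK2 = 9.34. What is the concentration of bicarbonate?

[HCO3⁻] = 5.87 mmol/kg

α₁ = 1 / (1 + [H⁺]/K1 + K2/[H⁺]) = 1 / (1 + 10^-1.48 + 10^-1.73)
   = 1 / (1 + 0.033113 + 0.018621) = 1/1.0517 = 0.9508
[HCO3⁻] = α₁ × DIC = 0.9508 × 6.17 = 5.87 mmol/kg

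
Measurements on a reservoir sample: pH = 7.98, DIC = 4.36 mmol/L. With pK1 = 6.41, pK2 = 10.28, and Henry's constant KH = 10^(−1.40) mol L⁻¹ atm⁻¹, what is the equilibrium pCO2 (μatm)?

α₀ = 1 / (1 + K1/[H⁺] + K1K2/[H⁺]²) = 1 / (1 + 10^+1.57 + 10^-0.73)
   = 1 / (1 + 37.154 + 0.18621) = 1/38.340 = 0.02608
[CO2*] = α₀ × DIC = 0.02608 × 4.36 = 0.1137 mmol/L
pCO2 = [CO2*]/KH = 1.137×10^-4 / 3.981×10^-2 = 2860 μatm

pCO2 = 2860 μatm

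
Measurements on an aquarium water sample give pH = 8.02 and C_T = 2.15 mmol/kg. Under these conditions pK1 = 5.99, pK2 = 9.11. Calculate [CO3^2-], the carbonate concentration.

[CO3²⁻] = 0.160 mmol/kg

α₂ = 1 / (1 + [H⁺]/K2 + [H⁺]²/(K1K2)) = 1 / (1 + 10^+1.09 + 10^-0.94)
   = 1 / (1 + 12.303 + 0.11482) = 1/13.418 = 0.07453
[CO3²⁻] = α₂ × DIC = 0.07453 × 2.15 = 0.160 mmol/kg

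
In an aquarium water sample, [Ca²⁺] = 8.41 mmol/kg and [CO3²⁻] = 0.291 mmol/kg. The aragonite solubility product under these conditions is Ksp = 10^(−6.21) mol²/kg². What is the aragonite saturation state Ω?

Ksp = 10^(−6.21) = 6.166×10^-7
Ω = [Ca²⁺][CO3²⁻]/Ksp = (8.41×10^-3)(0.291×10^-3) / 6.166×10^-7 = 3.97

Ω = 3.97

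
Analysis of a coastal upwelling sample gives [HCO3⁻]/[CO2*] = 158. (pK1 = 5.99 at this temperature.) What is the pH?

From K1 = [H⁺][HCO3⁻]/[CO2*]:  pH = pK1 + log₁₀([HCO3⁻]/[CO2*])
log₁₀(158) = +2.199
pH = 5.99 + (+2.199) = 8.19

pH = 8.19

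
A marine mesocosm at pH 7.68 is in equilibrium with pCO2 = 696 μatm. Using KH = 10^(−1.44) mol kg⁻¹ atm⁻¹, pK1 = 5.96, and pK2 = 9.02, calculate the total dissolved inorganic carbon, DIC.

[CO2*] = KH · pCO2 = 10^(−1.44) × 696×10^-6 = 2.527×10^-5 mol/kg
α₀ = 1/(1 + K1/[H⁺] + K1K2/[H⁺]²) = 1/(1 + 10^+1.72 + 10^+0.38) = 0.01790
DIC = [CO2*]/α₀ = 2.527×10^-5 / 0.01790 = 1.41 mmol/kg

DIC = 1.41 mmol/kg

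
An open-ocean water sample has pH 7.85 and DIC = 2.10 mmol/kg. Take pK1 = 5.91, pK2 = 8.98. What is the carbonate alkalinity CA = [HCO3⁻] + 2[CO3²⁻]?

CA = [HCO3⁻] + 2[CO3²⁻] = (α₁ + 2α₂)·DIC
At pH 7.85: [H⁺]/K1 = 10^-1.94 = 0.011482, K2/[H⁺] = 10^-1.13 = 0.074131
α₁ = 1/(1 + 0.011482 + 0.074131) = 1/1.0856 = 0.9211; α₂ = α₁·K2/[H⁺] = 0.06828
α₁ + 2α₂ = 1.0577
CA = 1.0577 × 2.10 = 2.22 mmol/kg

CA = 2.22 mmol/kg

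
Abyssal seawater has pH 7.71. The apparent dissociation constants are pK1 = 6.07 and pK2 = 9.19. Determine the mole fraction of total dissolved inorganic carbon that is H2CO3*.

α₀ = 1 / (1 + K1/[H⁺] + K1K2/[H⁺]²) = 1 / (1 + 10^+1.64 + 10^+0.16)
   = 1 / (1 + 43.652 + 1.4454) = 1/46.097 = 0.02169

α₀ = 0.0217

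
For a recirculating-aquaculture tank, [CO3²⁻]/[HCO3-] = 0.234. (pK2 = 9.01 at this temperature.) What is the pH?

pH = 8.38

From K2 = [H⁺][CO3²⁻]/[HCO3-]:  pH = pK2 + log₁₀([CO3²⁻]/[HCO3-])
log₁₀(0.234) = -0.631
pH = 9.01 + (-0.631) = 8.38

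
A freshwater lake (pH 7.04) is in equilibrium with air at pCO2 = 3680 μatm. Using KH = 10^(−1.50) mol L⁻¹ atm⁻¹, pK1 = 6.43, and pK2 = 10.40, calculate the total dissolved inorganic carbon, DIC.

DIC = 0.591 mmol/L

[CO2*] = KH · pCO2 = 10^(−1.50) × 3680×10^-6 = 1.164×10^-4 mol/L
α₀ = 1/(1 + K1/[H⁺] + K1K2/[H⁺]²) = 1/(1 + 10^+0.61 + 10^-2.75) = 0.1970
DIC = [CO2*]/α₀ = 1.164×10^-4 / 0.1970 = 0.591 mmol/L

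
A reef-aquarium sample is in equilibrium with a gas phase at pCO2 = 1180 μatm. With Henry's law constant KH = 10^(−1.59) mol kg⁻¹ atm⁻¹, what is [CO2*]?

KH = 10^(−1.59) = 2.570×10^-2 mol kg⁻¹ atm⁻¹
[CO2*] = KH · pCO2 = 2.570×10^-2 × 1180×10^-6 atm = 3.03×10^-5 mol/kg

[CO2*] = 30.3 μmol/kg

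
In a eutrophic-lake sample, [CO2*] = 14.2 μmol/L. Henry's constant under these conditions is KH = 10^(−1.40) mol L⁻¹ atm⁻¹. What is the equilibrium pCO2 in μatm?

KH = 10^(−1.40) = 3.981×10^-2 mol L⁻¹ atm⁻¹
pCO2 = [CO2*]/KH = 14.2×10^-6 / 3.981×10^-2 = 3.57×10^-4 atm = 357 μatm

pCO2 = 357 μatm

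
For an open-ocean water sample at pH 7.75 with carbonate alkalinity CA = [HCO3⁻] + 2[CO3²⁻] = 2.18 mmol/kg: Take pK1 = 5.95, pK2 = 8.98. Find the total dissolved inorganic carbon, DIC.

CA = [HCO3⁻] + 2[CO3²⁻] = (α₁ + 2α₂)·DIC
At pH 7.75: [H⁺]/K1 = 10^-1.80 = 0.015849, K2/[H⁺] = 10^-1.23 = 0.058884
α₁ = 1/(1 + 0.015849 + 0.058884) = 1/1.0747 = 0.9305; α₂ = α₁·K2/[H⁺] = 0.05479
α₁ + 2α₂ = 1.0400
DIC = CA / (α₁ + 2α₂) = 2.18 / 1.0400 = 2.10 mmol/kg

DIC = 2.10 mmol/kg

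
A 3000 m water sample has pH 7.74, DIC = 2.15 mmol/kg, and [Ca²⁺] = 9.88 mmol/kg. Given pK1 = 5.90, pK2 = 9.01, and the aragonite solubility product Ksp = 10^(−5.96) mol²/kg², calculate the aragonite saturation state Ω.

Ω = 0.974

α₂ = 1 / (1 + [H⁺]/K2 + [H⁺]²/(K1K2)) = 1 / (1 + 10^+1.27 + 10^-0.57)
   = 1 / (1 + 18.621 + 0.26915) = 1/19.890 = 0.05028
[CO3²⁻] = α₂ × DIC = 0.05028 × 2.15 = 0.1081 mmol/kg
Ksp = 10^(−5.96) = 1.096×10^-6
Ω = [Ca²⁺][CO3²⁻]/Ksp = (9.88×10^-3)(1.081×10^-4) / 1.096×10^-6 = 0.974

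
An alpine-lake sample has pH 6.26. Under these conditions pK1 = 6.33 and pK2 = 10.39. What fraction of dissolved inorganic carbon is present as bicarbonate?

α₁ = 1 / (1 + [H⁺]/K1 + K2/[H⁺]) = 1 / (1 + 10^+0.07 + 10^-4.13)
   = 1 / (1 + 1.1749 + 7.4131×10^-5) = 1/2.1750 = 0.4598

α₁ = 0.460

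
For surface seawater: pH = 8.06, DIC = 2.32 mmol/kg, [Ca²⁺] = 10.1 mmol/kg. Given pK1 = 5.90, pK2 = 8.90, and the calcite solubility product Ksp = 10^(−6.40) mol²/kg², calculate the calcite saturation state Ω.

Ω = 7.39

α₂ = 1 / (1 + [H⁺]/K2 + [H⁺]²/(K1K2)) = 1 / (1 + 10^+0.84 + 10^-1.32)
   = 1 / (1 + 6.9183 + 0.047863) = 1/7.9662 = 0.1255
[CO3²⁻] = α₂ × DIC = 0.1255 × 2.32 = 0.2912 mmol/kg
Ksp = 10^(−6.40) = 3.981×10^-7
Ω = [Ca²⁺][CO3²⁻]/Ksp = (10.1×10^-3)(2.912×10^-4) / 3.981×10^-7 = 7.39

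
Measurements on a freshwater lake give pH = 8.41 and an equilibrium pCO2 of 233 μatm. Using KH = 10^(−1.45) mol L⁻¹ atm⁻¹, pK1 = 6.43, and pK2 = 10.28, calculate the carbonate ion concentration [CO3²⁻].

[CO2*] = KH · pCO2 = 10^(−1.45) × 233×10^-6 = 8.267×10^-6 mol/L
α₀ = 1/(1 + K1/[H⁺] + K1K2/[H⁺]²) = 1/(1 + 10^+1.98 + 10^+0.11) = 0.01023
DIC = [CO2*]/α₀ = 8.267×10^-6 / 0.01023 = 0.8084 mmol/L
[CO3²⁻] = α₂·DIC; α₂ = 0.01317, so [CO3²⁻] = 0.01317 × 0.8084 = 0.0107 mmol/L = 10.7 μmol/L

[CO3²⁻] = 10.7 μmol/L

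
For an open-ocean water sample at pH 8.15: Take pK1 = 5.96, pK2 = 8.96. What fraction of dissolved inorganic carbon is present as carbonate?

α₂ = 1 / (1 + [H⁺]/K2 + [H⁺]²/(K1K2)) = 1 / (1 + 10^+0.81 + 10^-1.38)
   = 1 / (1 + 6.4565 + 0.041687) = 1/7.4982 = 0.1334

α₂ = 0.133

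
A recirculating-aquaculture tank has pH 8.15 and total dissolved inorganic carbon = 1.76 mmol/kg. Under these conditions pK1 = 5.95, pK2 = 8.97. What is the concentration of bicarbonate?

α₁ = 1 / (1 + [H⁺]/K1 + K2/[H⁺]) = 1 / (1 + 10^-2.20 + 10^-0.82)
   = 1 / (1 + 0.0063096 + 0.15136) = 1/1.1577 = 0.8638
[HCO3⁻] = α₁ × DIC = 0.8638 × 1.76 = 1.52 mmol/kg

[HCO3⁻] = 1.52 mmol/kg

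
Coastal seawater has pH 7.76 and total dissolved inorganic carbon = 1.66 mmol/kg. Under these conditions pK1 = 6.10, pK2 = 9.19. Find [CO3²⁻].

α₂ = 1 / (1 + [H⁺]/K2 + [H⁺]²/(K1K2)) = 1 / (1 + 10^+1.43 + 10^-0.23)
   = 1 / (1 + 26.915 + 0.58884) = 1/28.504 = 0.03508
[CO3²⁻] = α₂ × DIC = 0.03508 × 1.66 = 0.0582 mmol/kg

[CO3²⁻] = 0.0582 mmol/kg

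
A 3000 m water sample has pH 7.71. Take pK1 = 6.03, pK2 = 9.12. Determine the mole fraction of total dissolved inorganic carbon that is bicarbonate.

α₁ = 0.944

α₁ = 1 / (1 + [H⁺]/K1 + K2/[H⁺]) = 1 / (1 + 10^-1.68 + 10^-1.41)
   = 1 / (1 + 0.020893 + 0.038905) = 1/1.0598 = 0.9436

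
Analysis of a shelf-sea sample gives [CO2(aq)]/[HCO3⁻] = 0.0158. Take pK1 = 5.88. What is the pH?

pH = 7.68

From K1 = [H⁺][HCO3⁻]/[CO2(aq)]:  pH = pK1 − log₁₀([CO2(aq)]/[HCO3⁻])
log₁₀(0.0158) = -1.801
pH = 5.88 − (-1.801) = 7.68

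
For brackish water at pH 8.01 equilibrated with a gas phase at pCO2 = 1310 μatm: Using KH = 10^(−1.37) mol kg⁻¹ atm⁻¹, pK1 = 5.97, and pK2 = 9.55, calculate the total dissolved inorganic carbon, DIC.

[CO2*] = KH · pCO2 = 10^(−1.37) × 1310×10^-6 = 5.588×10^-5 mol/kg
α₀ = 1/(1 + K1/[H⁺] + K1K2/[H⁺]²) = 1/(1 + 10^+2.04 + 10^+0.50) = 0.008787
DIC = [CO2*]/α₀ = 5.588×10^-5 / 0.008787 = 6.36 mmol/kg

DIC = 6.36 mmol/kg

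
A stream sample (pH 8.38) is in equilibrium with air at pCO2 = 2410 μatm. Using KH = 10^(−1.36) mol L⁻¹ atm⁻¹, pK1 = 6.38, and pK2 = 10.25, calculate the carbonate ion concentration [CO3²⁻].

[CO2*] = KH · pCO2 = 10^(−1.36) × 2410×10^-6 = 1.052×10^-4 mol/L
α₀ = 1/(1 + K1/[H⁺] + K1K2/[H⁺]²) = 1/(1 + 10^+2.00 + 10^+0.13) = 0.009770
DIC = [CO2*]/α₀ = 1.052×10^-4 / 0.009770 = 10.77 mmol/L
[CO3²⁻] = α₂·DIC; α₂ = 0.01318, so [CO3²⁻] = 0.01318 × 10.77 = 0.142 mmol/L

[CO3²⁻] = 0.142 mmol/L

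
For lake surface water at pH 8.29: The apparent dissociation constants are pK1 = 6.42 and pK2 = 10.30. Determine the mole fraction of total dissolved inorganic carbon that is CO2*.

α₀ = 1 / (1 + K1/[H⁺] + K1K2/[H⁺]²) = 1 / (1 + 10^+1.87 + 10^-0.14)
   = 1 / (1 + 74.131 + 0.72444) = 1/75.855 = 0.01318

α₀ = 0.0132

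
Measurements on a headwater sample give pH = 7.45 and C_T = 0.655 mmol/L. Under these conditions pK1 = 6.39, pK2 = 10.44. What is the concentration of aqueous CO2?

[CO2*] = 0.0524 mmol/L

α₀ = 1 / (1 + K1/[H⁺] + K1K2/[H⁺]²) = 1 / (1 + 10^+1.06 + 10^-1.93)
   = 1 / (1 + 11.482 + 0.011749) = 1/12.493 = 0.08004
[CO2*] = α₀ × DIC = 0.08004 × 0.655 = 0.0524 mmol/L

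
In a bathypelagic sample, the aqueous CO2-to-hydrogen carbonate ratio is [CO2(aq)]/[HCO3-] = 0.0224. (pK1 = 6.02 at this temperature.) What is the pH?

From K1 = [H⁺][HCO3-]/[CO2(aq)]:  pH = pK1 − log₁₀([CO2(aq)]/[HCO3-])
log₁₀(0.0224) = -1.650
pH = 6.02 − (-1.650) = 7.67

pH = 7.67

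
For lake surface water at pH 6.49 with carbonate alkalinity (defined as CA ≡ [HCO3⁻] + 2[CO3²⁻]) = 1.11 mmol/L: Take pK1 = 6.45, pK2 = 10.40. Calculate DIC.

CA = [HCO3⁻] + 2[CO3²⁻] = (α₁ + 2α₂)·DIC
At pH 6.49: [H⁺]/K1 = 10^-0.04 = 0.91201, K2/[H⁺] = 10^-3.91 = 0.00012303
α₁ = 1/(1 + 0.91201 + 0.00012303) = 1/1.9121 = 0.5230; α₂ = α₁·K2/[H⁺] = 6.434×10^-5
α₁ + 2α₂ = 0.5231
DIC = CA / (α₁ + 2α₂) = 1.11 / 0.5231 = 2.12 mmol/L

DIC = 2.12 mmol/L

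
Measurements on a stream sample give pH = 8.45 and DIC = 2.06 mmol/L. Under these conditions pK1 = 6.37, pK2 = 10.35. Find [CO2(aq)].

α₀ = 1 / (1 + K1/[H⁺] + K1K2/[H⁺]²) = 1 / (1 + 10^+2.08 + 10^+0.18)
   = 1 / (1 + 120.23 + 1.5136) = 1/122.74 = 0.008147
[CO2*] = α₀ × DIC = 0.008147 × 2.06 = 0.0168 mmol/L = 16.8 μmol/L

[CO2*] = 16.8 μmol/L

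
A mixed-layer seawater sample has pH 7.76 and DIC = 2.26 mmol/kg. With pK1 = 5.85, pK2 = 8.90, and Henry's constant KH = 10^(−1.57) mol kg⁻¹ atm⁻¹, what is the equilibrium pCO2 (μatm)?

pCO2 = 952 μatm

α₀ = 1 / (1 + K1/[H⁺] + K1K2/[H⁺]²) = 1 / (1 + 10^+1.91 + 10^+0.77)
   = 1 / (1 + 81.283 + 5.8884) = 1/88.171 = 0.01134
[CO2*] = α₀ × DIC = 0.01134 × 2.26 = 0.02563 mmol/kg
pCO2 = [CO2*]/KH = 2.563×10^-5 / 2.692×10^-2 = 952 μatm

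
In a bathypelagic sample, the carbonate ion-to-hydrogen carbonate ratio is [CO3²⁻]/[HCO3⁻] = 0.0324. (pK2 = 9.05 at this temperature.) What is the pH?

pH = 7.56

From K2 = [H⁺][CO3²⁻]/[HCO3⁻]:  pH = pK2 + log₁₀([CO3²⁻]/[HCO3⁻])
log₁₀(0.0324) = -1.489
pH = 9.05 + (-1.489) = 7.56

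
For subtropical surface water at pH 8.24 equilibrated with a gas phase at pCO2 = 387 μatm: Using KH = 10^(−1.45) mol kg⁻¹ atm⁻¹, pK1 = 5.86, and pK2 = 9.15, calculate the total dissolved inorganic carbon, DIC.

[CO2*] = KH · pCO2 = 10^(−1.45) × 387×10^-6 = 1.373×10^-5 mol/kg
α₀ = 1/(1 + K1/[H⁺] + K1K2/[H⁺]²) = 1/(1 + 10^+2.38 + 10^+1.47) = 0.003698
DIC = [CO2*]/α₀ = 1.373×10^-5 / 0.003698 = 3.71 mmol/kg

DIC = 3.71 mmol/kg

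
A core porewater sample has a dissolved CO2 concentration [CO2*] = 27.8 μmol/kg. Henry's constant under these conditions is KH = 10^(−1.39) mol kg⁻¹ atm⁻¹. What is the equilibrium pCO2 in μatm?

pCO2 = 682 μatm

KH = 10^(−1.39) = 4.074×10^-2 mol kg⁻¹ atm⁻¹
pCO2 = [CO2*]/KH = 27.8×10^-6 / 4.074×10^-2 = 6.82×10^-4 atm = 682 μatm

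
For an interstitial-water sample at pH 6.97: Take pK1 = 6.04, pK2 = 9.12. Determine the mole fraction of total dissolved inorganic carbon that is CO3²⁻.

α₂ = 0.00630

α₂ = 1 / (1 + [H⁺]/K2 + [H⁺]²/(K1K2)) = 1 / (1 + 10^+2.15 + 10^+1.22)
   = 1 / (1 + 141.25 + 16.596) = 1/158.85 = 0.006295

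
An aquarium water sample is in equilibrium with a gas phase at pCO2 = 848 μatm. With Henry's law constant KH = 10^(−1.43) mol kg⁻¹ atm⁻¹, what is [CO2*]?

KH = 10^(−1.43) = 3.715×10^-2 mol kg⁻¹ atm⁻¹
[CO2*] = KH · pCO2 = 3.715×10^-2 × 848×10^-6 atm = 3.15×10^-5 mol/kg

[CO2*] = 31.5 μmol/kg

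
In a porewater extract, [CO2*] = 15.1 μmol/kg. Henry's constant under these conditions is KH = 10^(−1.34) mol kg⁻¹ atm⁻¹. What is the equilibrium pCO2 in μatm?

pCO2 = 330 μatm

KH = 10^(−1.34) = 4.571×10^-2 mol kg⁻¹ atm⁻¹
pCO2 = [CO2*]/KH = 15.1×10^-6 / 4.571×10^-2 = 3.30×10^-4 atm = 330 μatm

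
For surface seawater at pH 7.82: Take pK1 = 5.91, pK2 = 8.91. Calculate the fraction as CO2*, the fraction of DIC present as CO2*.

α₀ = 1 / (1 + K1/[H⁺] + K1K2/[H⁺]²) = 1 / (1 + 10^+1.91 + 10^+0.82)
   = 1 / (1 + 81.283 + 6.6069) = 1/88.890 = 0.01125

α₀ = 0.0112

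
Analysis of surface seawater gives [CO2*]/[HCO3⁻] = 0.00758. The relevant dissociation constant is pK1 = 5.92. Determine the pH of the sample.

pH = 8.04

From K1 = [H⁺][HCO3⁻]/[CO2*]:  pH = pK1 − log₁₀([CO2*]/[HCO3⁻])
log₁₀(0.00758) = -2.120
pH = 5.92 − (-2.120) = 8.04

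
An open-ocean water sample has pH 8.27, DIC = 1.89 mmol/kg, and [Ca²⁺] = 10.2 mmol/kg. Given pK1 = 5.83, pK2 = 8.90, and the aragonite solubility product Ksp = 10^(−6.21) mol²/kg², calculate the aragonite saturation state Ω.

Ω = 5.92

α₂ = 1 / (1 + [H⁺]/K2 + [H⁺]²/(K1K2)) = 1 / (1 + 10^+0.63 + 10^-1.81)
   = 1 / (1 + 4.2658 + 0.015488) = 1/5.2813 = 0.1893
[CO3²⁻] = α₂ × DIC = 0.1893 × 1.89 = 0.3579 mmol/kg
Ksp = 10^(−6.21) = 6.166×10^-7
Ω = [Ca²⁺][CO3²⁻]/Ksp = (10.2×10^-3)(3.579×10^-4) / 6.166×10^-7 = 5.92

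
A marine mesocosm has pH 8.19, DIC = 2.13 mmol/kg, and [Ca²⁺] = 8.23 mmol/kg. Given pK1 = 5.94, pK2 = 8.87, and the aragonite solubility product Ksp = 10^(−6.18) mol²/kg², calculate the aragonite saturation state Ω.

Ω = 4.56

α₂ = 1 / (1 + [H⁺]/K2 + [H⁺]²/(K1K2)) = 1 / (1 + 10^+0.68 + 10^-1.57)
   = 1 / (1 + 4.7863 + 0.026915) = 1/5.8132 = 0.1720
[CO3²⁻] = α₂ × DIC = 0.1720 × 2.13 = 0.3664 mmol/kg
Ksp = 10^(−6.18) = 6.607×10^-7
Ω = [Ca²⁺][CO3²⁻]/Ksp = (8.23×10^-3)(3.664×10^-4) / 6.607×10^-7 = 4.56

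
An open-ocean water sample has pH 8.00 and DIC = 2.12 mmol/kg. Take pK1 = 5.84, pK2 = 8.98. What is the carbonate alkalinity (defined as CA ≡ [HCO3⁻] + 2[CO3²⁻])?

CA = [HCO3⁻] + 2[CO3²⁻] = (α₁ + 2α₂)·DIC
At pH 8.00: [H⁺]/K1 = 10^-2.16 = 0.0069183, K2/[H⁺] = 10^-0.98 = 0.10471
α₁ = 1/(1 + 0.0069183 + 0.10471) = 1/1.1116 = 0.8996; α₂ = α₁·K2/[H⁺] = 0.09420
α₁ + 2α₂ = 1.0880
CA = 1.0880 × 2.12 = 2.31 mmol/kg

CA = 2.31 mmol/kg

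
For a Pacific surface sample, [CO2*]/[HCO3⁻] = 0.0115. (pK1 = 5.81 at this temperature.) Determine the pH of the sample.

pH = 7.75

From K1 = [H⁺][HCO3⁻]/[CO2*]:  pH = pK1 − log₁₀([CO2*]/[HCO3⁻])
log₁₀(0.0115) = -1.939
pH = 5.81 − (-1.939) = 7.75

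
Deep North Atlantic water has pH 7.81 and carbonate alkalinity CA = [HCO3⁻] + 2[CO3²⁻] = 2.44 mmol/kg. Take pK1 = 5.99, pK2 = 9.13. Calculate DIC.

CA = [HCO3⁻] + 2[CO3²⁻] = (α₁ + 2α₂)·DIC
At pH 7.81: [H⁺]/K1 = 10^-1.82 = 0.015136, K2/[H⁺] = 10^-1.32 = 0.047863
α₁ = 1/(1 + 0.015136 + 0.047863) = 1/1.0630 = 0.9407; α₂ = α₁·K2/[H⁺] = 0.04503
α₁ + 2α₂ = 1.0308
DIC = CA / (α₁ + 2α₂) = 2.44 / 1.0308 = 2.37 mmol/kg

DIC = 2.37 mmol/kg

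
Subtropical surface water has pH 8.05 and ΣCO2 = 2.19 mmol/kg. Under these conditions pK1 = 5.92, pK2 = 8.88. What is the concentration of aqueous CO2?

α₀ = 1 / (1 + K1/[H⁺] + K1K2/[H⁺]²) = 1 / (1 + 10^+2.13 + 10^+1.30)
   = 1 / (1 + 134.90 + 19.953) = 1/155.85 = 0.006416
[CO2*] = α₀ × DIC = 0.006416 × 2.19 = 0.0141 mmol/kg = 14.1 μmol/kg

[CO2*] = 14.1 μmol/kg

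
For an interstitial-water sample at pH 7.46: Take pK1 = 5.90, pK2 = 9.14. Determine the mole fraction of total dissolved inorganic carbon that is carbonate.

α₂ = 1 / (1 + [H⁺]/K2 + [H⁺]²/(K1K2)) = 1 / (1 + 10^+1.68 + 10^+0.12)
   = 1 / (1 + 47.863 + 1.3183) = 1/50.181 = 0.01993

α₂ = 0.0199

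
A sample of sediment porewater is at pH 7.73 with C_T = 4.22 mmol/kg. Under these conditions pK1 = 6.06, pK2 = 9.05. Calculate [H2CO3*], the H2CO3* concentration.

α₀ = 1 / (1 + K1/[H⁺] + K1K2/[H⁺]²) = 1 / (1 + 10^+1.67 + 10^+0.35)
   = 1 / (1 + 46.774 + 2.2387) = 1/50.012 = 0.02000
[CO2*] = α₀ × DIC = 0.02000 × 4.22 = 0.0844 mmol/kg

[CO2*] = 0.0844 mmol/kg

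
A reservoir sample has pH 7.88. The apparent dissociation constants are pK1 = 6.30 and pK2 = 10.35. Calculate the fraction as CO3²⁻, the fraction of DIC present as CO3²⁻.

α₂ = 0.00329

α₂ = 1 / (1 + [H⁺]/K2 + [H⁺]²/(K1K2)) = 1 / (1 + 10^+2.47 + 10^+0.89)
   = 1 / (1 + 295.12 + 7.7625) = 1/303.88 = 0.003291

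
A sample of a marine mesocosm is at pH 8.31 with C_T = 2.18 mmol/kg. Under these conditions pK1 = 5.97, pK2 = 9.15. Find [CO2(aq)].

[CO2*] = 8.67 μmol/kg

α₀ = 1 / (1 + K1/[H⁺] + K1K2/[H⁺]²) = 1 / (1 + 10^+2.34 + 10^+1.50)
   = 1 / (1 + 218.78 + 31.623) = 1/251.40 = 0.003978
[CO2*] = α₀ × DIC = 0.003978 × 2.18 = 0.00867 mmol/kg = 8.67 μmol/kg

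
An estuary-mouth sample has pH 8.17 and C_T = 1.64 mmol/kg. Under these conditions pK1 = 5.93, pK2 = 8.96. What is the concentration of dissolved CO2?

α₀ = 1 / (1 + K1/[H⁺] + K1K2/[H⁺]²) = 1 / (1 + 10^+2.24 + 10^+1.45)
   = 1 / (1 + 173.78 + 28.184) = 1/202.96 = 0.004927
[CO2*] = α₀ × DIC = 0.004927 × 1.64 = 0.00808 mmol/kg = 8.08 μmol/kg

[CO2*] = 8.08 μmol/kg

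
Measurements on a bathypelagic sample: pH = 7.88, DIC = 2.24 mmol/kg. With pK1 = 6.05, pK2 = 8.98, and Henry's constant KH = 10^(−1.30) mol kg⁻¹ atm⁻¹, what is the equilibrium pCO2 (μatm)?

pCO2 = 604 μatm

α₀ = 1 / (1 + K1/[H⁺] + K1K2/[H⁺]²) = 1 / (1 + 10^+1.83 + 10^+0.73)
   = 1 / (1 + 67.608 + 5.3703) = 1/73.979 = 0.01352
[CO2*] = α₀ × DIC = 0.01352 × 2.24 = 0.03028 mmol/kg
pCO2 = [CO2*]/KH = 3.028×10^-5 / 5.012×10^-2 = 604 μatm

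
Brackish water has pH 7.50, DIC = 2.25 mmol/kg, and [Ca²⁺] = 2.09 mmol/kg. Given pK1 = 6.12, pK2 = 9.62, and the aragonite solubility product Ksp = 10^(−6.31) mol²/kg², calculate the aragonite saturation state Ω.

Ω = 0.0694

α₂ = 1 / (1 + [H⁺]/K2 + [H⁺]²/(K1K2)) = 1 / (1 + 10^+2.12 + 10^+0.74)
   = 1 / (1 + 131.83 + 5.4954) = 1/138.32 = 0.007230
[CO3²⁻] = α₂ × DIC = 0.007230 × 2.25 = 0.01627 mmol/kg = 16.27 μmol/kg
Ksp = 10^(−6.31) = 4.898×10^-7
Ω = [Ca²⁺][CO3²⁻]/Ksp = (2.09×10^-3)(1.627×10^-5) / 4.898×10^-7 = 0.0694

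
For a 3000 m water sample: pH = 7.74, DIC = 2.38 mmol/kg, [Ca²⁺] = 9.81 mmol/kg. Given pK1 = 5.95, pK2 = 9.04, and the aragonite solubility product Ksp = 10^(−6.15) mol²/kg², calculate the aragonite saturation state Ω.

α₂ = 1 / (1 + [H⁺]/K2 + [H⁺]²/(K1K2)) = 1 / (1 + 10^+1.30 + 10^-0.49)
   = 1 / (1 + 19.953 + 0.32359) = 1/21.276 = 0.04700
[CO3²⁻] = α₂ × DIC = 0.04700 × 2.38 = 0.1119 mmol/kg
Ksp = 10^(−6.15) = 7.079×10^-7
Ω = [Ca²⁺][CO3²⁻]/Ksp = (9.81×10^-3)(1.119×10^-4) / 7.079×10^-7 = 1.55

Ω = 1.55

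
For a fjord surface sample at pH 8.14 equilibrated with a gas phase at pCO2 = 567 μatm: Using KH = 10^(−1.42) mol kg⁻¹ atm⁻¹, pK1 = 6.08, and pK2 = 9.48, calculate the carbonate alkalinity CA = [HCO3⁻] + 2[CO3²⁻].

[CO2*] = KH · pCO2 = 10^(−1.42) × 567×10^-6 = 2.156×10^-5 mol/kg
α₀ = 1/(1 + K1/[H⁺] + K1K2/[H⁺]²) = 1/(1 + 10^+2.06 + 10^+0.72) = 0.008260
DIC = [CO2*]/α₀ = 2.156×10^-5 / 0.008260 = 2.610 mmol/kg
CA = (α₁ + 2α₂)·DIC = (0.9484 + 2×0.04335) × 2.610 = 2.70 mmol/kg

CA = 2.70 mmol/kg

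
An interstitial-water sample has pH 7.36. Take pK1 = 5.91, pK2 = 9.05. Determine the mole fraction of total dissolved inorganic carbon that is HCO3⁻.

α₁ = 1 / (1 + [H⁺]/K1 + K2/[H⁺]) = 1 / (1 + 10^-1.45 + 10^-1.69)
   = 1 / (1 + 0.035481 + 0.020417) = 1/1.0559 = 0.9471

α₁ = 0.947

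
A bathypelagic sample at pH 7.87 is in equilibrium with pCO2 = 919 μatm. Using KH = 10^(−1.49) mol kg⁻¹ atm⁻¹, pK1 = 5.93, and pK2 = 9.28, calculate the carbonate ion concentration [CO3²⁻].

[CO2*] = KH · pCO2 = 10^(−1.49) × 919×10^-6 = 2.974×10^-5 mol/kg
α₀ = 1/(1 + K1/[H⁺] + K1K2/[H⁺]²) = 1/(1 + 10^+1.94 + 10^+0.53) = 0.01093
DIC = [CO2*]/α₀ = 2.974×10^-5 / 0.01093 = 2.721 mmol/kg
[CO3²⁻] = α₂·DIC; α₂ = 0.03704, so [CO3²⁻] = 0.03704 × 2.721 = 0.101 mmol/kg

[CO3²⁻] = 0.101 mmol/kg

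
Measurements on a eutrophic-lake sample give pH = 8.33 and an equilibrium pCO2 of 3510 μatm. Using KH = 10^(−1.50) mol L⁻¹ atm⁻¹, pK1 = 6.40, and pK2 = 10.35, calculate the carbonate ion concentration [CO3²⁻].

[CO3²⁻] = 0.0902 mmol/L

[CO2*] = KH · pCO2 = 10^(−1.50) × 3510×10^-6 = 1.110×10^-4 mol/L
α₀ = 1/(1 + K1/[H⁺] + K1K2/[H⁺]²) = 1/(1 + 10^+1.93 + 10^-0.09) = 0.01150
DIC = [CO2*]/α₀ = 1.110×10^-4 / 0.01150 = 9.649 mmol/L
[CO3²⁻] = α₂·DIC; α₂ = 0.009351, so [CO3²⁻] = 0.009351 × 9.649 = 0.0902 mmol/L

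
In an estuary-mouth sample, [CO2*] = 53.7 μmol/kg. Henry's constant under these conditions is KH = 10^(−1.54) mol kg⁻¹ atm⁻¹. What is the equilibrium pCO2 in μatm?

pCO2 = 1860 μatm

KH = 10^(−1.54) = 2.884×10^-2 mol kg⁻¹ atm⁻¹
pCO2 = [CO2*]/KH = 53.7×10^-6 / 2.884×10^-2 = 1.86×10^-3 atm = 1860 μatm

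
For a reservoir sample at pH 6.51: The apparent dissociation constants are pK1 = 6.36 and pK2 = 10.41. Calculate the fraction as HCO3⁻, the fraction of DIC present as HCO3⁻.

α₁ = 1 / (1 + [H⁺]/K1 + K2/[H⁺]) = 1 / (1 + 10^-0.15 + 10^-3.90)
   = 1 / (1 + 0.70795 + 0.00012589) = 1/1.7081 = 0.5855

α₁ = 0.585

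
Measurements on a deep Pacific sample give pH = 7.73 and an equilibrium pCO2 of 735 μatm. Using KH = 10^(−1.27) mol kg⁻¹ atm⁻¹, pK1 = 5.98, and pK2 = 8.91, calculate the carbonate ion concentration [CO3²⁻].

[CO2*] = KH · pCO2 = 10^(−1.27) × 735×10^-6 = 3.947×10^-5 mol/kg
α₀ = 1/(1 + K1/[H⁺] + K1K2/[H⁺]²) = 1/(1 + 10^+1.75 + 10^+0.57) = 0.01641
DIC = [CO2*]/α₀ = 3.947×10^-5 / 0.01641 = 2.406 mmol/kg
[CO3²⁻] = α₂·DIC; α₂ = 0.06096, so [CO3²⁻] = 0.06096 × 2.406 = 0.147 mmol/kg

[CO3²⁻] = 0.147 mmol/kg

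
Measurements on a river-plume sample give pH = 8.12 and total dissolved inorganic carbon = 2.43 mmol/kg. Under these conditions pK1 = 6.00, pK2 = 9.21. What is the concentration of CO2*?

[CO2*] = 16.9 μmol/kg

α₀ = 1 / (1 + K1/[H⁺] + K1K2/[H⁺]²) = 1 / (1 + 10^+2.12 + 10^+1.03)
   = 1 / (1 + 131.83 + 10.715) = 1/143.54 = 0.006967
[CO2*] = α₀ × DIC = 0.006967 × 2.43 = 0.0169 mmol/kg = 16.9 μmol/kg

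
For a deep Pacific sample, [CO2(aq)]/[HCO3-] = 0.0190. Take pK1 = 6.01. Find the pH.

pH = 7.73

From K1 = [H⁺][HCO3-]/[CO2(aq)]:  pH = pK1 − log₁₀([CO2(aq)]/[HCO3-])
log₁₀(0.0190) = -1.721
pH = 6.01 − (-1.721) = 7.73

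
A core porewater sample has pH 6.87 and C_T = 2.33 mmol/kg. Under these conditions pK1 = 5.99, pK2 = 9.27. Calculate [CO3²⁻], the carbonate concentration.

[CO3²⁻] = 8.17 μmol/kg

α₂ = 1 / (1 + [H⁺]/K2 + [H⁺]²/(K1K2)) = 1 / (1 + 10^+2.40 + 10^+1.52)
   = 1 / (1 + 251.19 + 33.113) = 1/285.30 = 0.003505
[CO3²⁻] = α₂ × DIC = 0.003505 × 2.33 = 0.00817 mmol/kg = 8.17 μmol/kg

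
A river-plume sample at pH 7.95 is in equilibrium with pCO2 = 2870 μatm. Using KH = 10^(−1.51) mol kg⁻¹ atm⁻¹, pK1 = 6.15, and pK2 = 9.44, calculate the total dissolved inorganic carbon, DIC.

DIC = 5.87 mmol/kg

[CO2*] = KH · pCO2 = 10^(−1.51) × 2870×10^-6 = 8.869×10^-5 mol/kg
α₀ = 1/(1 + K1/[H⁺] + K1K2/[H⁺]²) = 1/(1 + 10^+1.80 + 10^+0.31) = 0.01512
DIC = [CO2*]/α₀ = 8.869×10^-5 / 0.01512 = 5.87 mmol/kg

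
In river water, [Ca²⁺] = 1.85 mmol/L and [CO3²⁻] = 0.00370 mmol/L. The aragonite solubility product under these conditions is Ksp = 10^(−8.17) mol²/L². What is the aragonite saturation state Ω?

Ksp = 10^(−8.17) = 6.761×10^-9
Ω = [Ca²⁺][CO3²⁻]/Ksp = (1.85×10^-3)(0.00370×10^-3) / 6.761×10^-9 = 1.01

Ω = 1.01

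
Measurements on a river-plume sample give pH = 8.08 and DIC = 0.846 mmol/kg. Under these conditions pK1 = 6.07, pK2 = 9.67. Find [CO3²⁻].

α₂ = 1 / (1 + [H⁺]/K2 + [H⁺]²/(K1K2)) = 1 / (1 + 10^+1.59 + 10^-0.42)
   = 1 / (1 + 38.905 + 0.38019) = 1/40.285 = 0.02482
[CO3²⁻] = α₂ × DIC = 0.02482 × 0.846 = 0.0210 mmol/kg

[CO3²⁻] = 0.0210 mmol/kg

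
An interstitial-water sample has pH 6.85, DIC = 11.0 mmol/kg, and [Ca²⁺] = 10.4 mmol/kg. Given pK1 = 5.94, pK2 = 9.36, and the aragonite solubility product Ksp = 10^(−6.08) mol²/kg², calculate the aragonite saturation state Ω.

α₂ = 1 / (1 + [H⁺]/K2 + [H⁺]²/(K1K2)) = 1 / (1 + 10^+2.51 + 10^+1.60)
   = 1 / (1 + 323.59 + 39.811) = 1/364.40 = 0.002744
[CO3²⁻] = α₂ × DIC = 0.002744 × 11.0 = 0.03019 mmol/kg
Ksp = 10^(−6.08) = 8.318×10^-7
Ω = [Ca²⁺][CO3²⁻]/Ksp = (10.4×10^-3)(3.019×10^-5) / 8.318×10^-7 = 0.377

Ω = 0.377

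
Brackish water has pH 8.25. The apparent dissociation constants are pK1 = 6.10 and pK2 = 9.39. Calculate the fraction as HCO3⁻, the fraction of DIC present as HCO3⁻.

α₁ = 0.926

α₁ = 1 / (1 + [H⁺]/K1 + K2/[H⁺]) = 1 / (1 + 10^-2.15 + 10^-1.14)
   = 1 / (1 + 0.0070795 + 0.072444) = 1/1.0795 = 0.9263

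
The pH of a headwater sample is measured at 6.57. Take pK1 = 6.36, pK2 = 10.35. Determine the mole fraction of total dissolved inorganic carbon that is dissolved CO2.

α₀ = 0.381

α₀ = 1 / (1 + K1/[H⁺] + K1K2/[H⁺]²) = 1 / (1 + 10^+0.21 + 10^-3.57)
   = 1 / (1 + 1.6218 + 0.00026915) = 1/2.6221 = 0.3814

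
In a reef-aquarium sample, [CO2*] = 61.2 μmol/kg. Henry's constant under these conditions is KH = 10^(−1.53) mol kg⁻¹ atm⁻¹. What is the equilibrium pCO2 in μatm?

pCO2 = 2070 μatm

KH = 10^(−1.53) = 2.951×10^-2 mol kg⁻¹ atm⁻¹
pCO2 = [CO2*]/KH = 61.2×10^-6 / 2.951×10^-2 = 2.07×10^-3 atm = 2070 μatm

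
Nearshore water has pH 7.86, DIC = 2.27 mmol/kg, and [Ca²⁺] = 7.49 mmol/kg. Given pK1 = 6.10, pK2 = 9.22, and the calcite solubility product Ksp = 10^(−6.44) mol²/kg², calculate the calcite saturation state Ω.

α₂ = 1 / (1 + [H⁺]/K2 + [H⁺]²/(K1K2)) = 1 / (1 + 10^+1.36 + 10^-0.40)
   = 1 / (1 + 22.909 + 0.39811) = 1/24.307 = 0.04114
[CO3²⁻] = α₂ × DIC = 0.04114 × 2.27 = 0.09339 mmol/kg
Ksp = 10^(−6.44) = 3.631×10^-7
Ω = [Ca²⁺][CO3²⁻]/Ksp = (7.49×10^-3)(9.339×10^-5) / 3.631×10^-7 = 1.93

Ω = 1.93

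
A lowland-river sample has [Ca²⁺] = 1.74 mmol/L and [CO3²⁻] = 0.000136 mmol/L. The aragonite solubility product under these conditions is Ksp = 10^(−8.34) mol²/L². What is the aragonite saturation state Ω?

Ω = 0.0518

Ksp = 10^(−8.34) = 4.571×10^-9
Ω = [Ca²⁺][CO3²⁻]/Ksp = (1.74×10^-3)(0.000136×10^-3) / 4.571×10^-9 = 0.0518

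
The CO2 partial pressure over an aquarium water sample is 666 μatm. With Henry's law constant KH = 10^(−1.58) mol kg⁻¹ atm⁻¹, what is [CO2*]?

KH = 10^(−1.58) = 2.630×10^-2 mol kg⁻¹ atm⁻¹
[CO2*] = KH · pCO2 = 2.630×10^-2 × 666×10^-6 atm = 1.75×10^-5 mol/kg

[CO2*] = 17.5 μmol/kg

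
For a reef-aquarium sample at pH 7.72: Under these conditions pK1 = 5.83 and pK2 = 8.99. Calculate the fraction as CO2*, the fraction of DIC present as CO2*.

α₀ = 1 / (1 + K1/[H⁺] + K1K2/[H⁺]²) = 1 / (1 + 10^+1.89 + 10^+0.62)
   = 1 / (1 + 77.625 + 4.1687) = 1/82.793 = 0.01208

α₀ = 0.0121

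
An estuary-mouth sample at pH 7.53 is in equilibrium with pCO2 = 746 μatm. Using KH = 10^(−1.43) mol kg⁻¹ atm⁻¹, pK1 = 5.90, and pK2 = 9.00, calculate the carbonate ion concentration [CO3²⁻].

[CO3²⁻] = 0.0401 mmol/kg

[CO2*] = KH · pCO2 = 10^(−1.43) × 746×10^-6 = 2.772×10^-5 mol/kg
α₀ = 1/(1 + K1/[H⁺] + K1K2/[H⁺]²) = 1/(1 + 10^+1.63 + 10^+0.16) = 0.02217
DIC = [CO2*]/α₀ = 2.772×10^-5 / 0.02217 = 1.250 mmol/kg
[CO3²⁻] = α₂·DIC; α₂ = 0.03205, so [CO3²⁻] = 0.03205 × 1.250 = 0.0401 mmol/kg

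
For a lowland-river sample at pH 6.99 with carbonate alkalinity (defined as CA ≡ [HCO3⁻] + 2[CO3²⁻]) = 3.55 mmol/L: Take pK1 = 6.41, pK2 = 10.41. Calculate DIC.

CA = [HCO3⁻] + 2[CO3²⁻] = (α₁ + 2α₂)·DIC
At pH 6.99: [H⁺]/K1 = 10^-0.58 = 0.26303, K2/[H⁺] = 10^-3.42 = 0.00038019
α₁ = 1/(1 + 0.26303 + 0.00038019) = 1/1.2634 = 0.7915; α₂ = α₁·K2/[H⁺] = 0.0003009
α₁ + 2α₂ = 0.7921
DIC = CA / (α₁ + 2α₂) = 3.55 / 0.7921 = 4.48 mmol/L

DIC = 4.48 mmol/L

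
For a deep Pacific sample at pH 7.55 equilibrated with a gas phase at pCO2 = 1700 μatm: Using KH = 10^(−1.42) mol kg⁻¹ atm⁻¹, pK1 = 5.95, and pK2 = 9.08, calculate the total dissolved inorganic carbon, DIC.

DIC = 2.71 mmol/kg

[CO2*] = KH · pCO2 = 10^(−1.42) × 1700×10^-6 = 6.463×10^-5 mol/kg
α₀ = 1/(1 + K1/[H⁺] + K1K2/[H⁺]²) = 1/(1 + 10^+1.60 + 10^+0.07) = 0.02382
DIC = [CO2*]/α₀ = 6.463×10^-5 / 0.02382 = 2.71 mmol/kg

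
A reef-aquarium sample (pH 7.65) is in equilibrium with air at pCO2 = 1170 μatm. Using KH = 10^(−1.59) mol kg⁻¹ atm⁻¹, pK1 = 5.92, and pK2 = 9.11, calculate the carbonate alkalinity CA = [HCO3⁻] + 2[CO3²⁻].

[CO2*] = KH · pCO2 = 10^(−1.59) × 1170×10^-6 = 3.007×10^-5 mol/kg
α₀ = 1/(1 + K1/[H⁺] + K1K2/[H⁺]²) = 1/(1 + 10^+1.73 + 10^+0.27) = 0.01768
DIC = [CO2*]/α₀ = 3.007×10^-5 / 0.01768 = 1.701 mmol/kg
CA = (α₁ + 2α₂)·DIC = (0.9494 + 2×0.03292) × 1.701 = 1.73 mmol/kg

CA = 1.73 mmol/kg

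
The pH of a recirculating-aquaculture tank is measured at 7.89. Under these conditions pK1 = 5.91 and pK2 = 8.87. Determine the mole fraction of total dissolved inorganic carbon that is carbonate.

α₂ = 1 / (1 + [H⁺]/K2 + [H⁺]²/(K1K2)) = 1 / (1 + 10^+0.98 + 10^-1.00)
   = 1 / (1 + 9.5499 + 0.10000) = 1/10.650 = 0.09390

α₂ = 0.0939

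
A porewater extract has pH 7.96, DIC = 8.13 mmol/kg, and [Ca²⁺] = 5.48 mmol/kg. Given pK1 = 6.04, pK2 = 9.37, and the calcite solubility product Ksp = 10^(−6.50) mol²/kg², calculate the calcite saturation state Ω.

Ω = 5.22

α₂ = 1 / (1 + [H⁺]/K2 + [H⁺]²/(K1K2)) = 1 / (1 + 10^+1.41 + 10^-0.51)
   = 1 / (1 + 25.704 + 0.30903) = 1/27.013 = 0.03702
[CO3²⁻] = α₂ × DIC = 0.03702 × 8.13 = 0.3010 mmol/kg
Ksp = 10^(−6.50) = 3.162×10^-7
Ω = [Ca²⁺][CO3²⁻]/Ksp = (5.48×10^-3)(3.010×10^-4) / 3.162×10^-7 = 5.22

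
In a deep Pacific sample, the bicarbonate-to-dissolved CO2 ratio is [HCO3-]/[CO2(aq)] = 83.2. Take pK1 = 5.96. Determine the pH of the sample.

pH = 7.88

From K1 = [H⁺][HCO3-]/[CO2(aq)]:  pH = pK1 + log₁₀([HCO3-]/[CO2(aq)])
log₁₀(83.2) = +1.920
pH = 5.96 + (+1.920) = 7.88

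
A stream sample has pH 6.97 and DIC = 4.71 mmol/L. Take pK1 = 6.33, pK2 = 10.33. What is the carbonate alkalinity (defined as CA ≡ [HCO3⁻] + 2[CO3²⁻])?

CA = [HCO3⁻] + 2[CO3²⁻] = (α₁ + 2α₂)·DIC
At pH 6.97: [H⁺]/K1 = 10^-0.64 = 0.22909, K2/[H⁺] = 10^-3.36 = 0.00043652
α₁ = 1/(1 + 0.22909 + 0.00043652) = 1/1.2295 = 0.8133; α₂ = α₁·K2/[H⁺] = 0.0003550
α₁ + 2α₂ = 0.8140
CA = 0.8140 × 4.71 = 3.83 mmol/L

CA = 3.83 mmol/L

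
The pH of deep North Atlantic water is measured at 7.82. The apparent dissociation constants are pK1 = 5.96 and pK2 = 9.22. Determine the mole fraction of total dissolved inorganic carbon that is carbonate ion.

α₂ = 1 / (1 + [H⁺]/K2 + [H⁺]²/(K1K2)) = 1 / (1 + 10^+1.40 + 10^-0.46)
   = 1 / (1 + 25.119 + 0.34674) = 1/26.466 = 0.03778

α₂ = 0.0378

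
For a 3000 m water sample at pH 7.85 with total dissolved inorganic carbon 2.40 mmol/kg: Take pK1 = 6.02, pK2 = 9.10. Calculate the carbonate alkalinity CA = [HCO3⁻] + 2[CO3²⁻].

CA = [HCO3⁻] + 2[CO3²⁻] = (α₁ + 2α₂)·DIC
At pH 7.85: [H⁺]/K1 = 10^-1.83 = 0.014791, K2/[H⁺] = 10^-1.25 = 0.056234
α₁ = 1/(1 + 0.014791 + 0.056234) = 1/1.0710 = 0.9337; α₂ = α₁·K2/[H⁺] = 0.05250
α₁ + 2α₂ = 1.0387
CA = 1.0387 × 2.40 = 2.49 mmol/kg

CA = 2.49 mmol/kg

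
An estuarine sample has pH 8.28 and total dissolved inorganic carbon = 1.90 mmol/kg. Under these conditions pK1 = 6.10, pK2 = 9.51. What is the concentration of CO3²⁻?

[CO3²⁻] = 0.105 mmol/kg

α₂ = 1 / (1 + [H⁺]/K2 + [H⁺]²/(K1K2)) = 1 / (1 + 10^+1.23 + 10^-0.95)
   = 1 / (1 + 16.982 + 0.11220) = 1/18.095 = 0.05526
[CO3²⁻] = α₂ × DIC = 0.05526 × 1.90 = 0.105 mmol/kg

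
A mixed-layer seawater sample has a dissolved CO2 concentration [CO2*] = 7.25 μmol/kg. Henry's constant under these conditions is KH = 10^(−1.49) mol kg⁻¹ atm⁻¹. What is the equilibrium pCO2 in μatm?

pCO2 = 224 μatm

KH = 10^(−1.49) = 3.236×10^-2 mol kg⁻¹ atm⁻¹
pCO2 = [CO2*]/KH = 7.25×10^-6 / 3.236×10^-2 = 2.24×10^-4 atm = 224 μatm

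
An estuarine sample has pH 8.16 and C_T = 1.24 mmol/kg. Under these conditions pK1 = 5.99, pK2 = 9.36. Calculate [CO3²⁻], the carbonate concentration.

α₂ = 1 / (1 + [H⁺]/K2 + [H⁺]²/(K1K2)) = 1 / (1 + 10^+1.20 + 10^-0.97)
   = 1 / (1 + 15.849 + 0.10715) = 1/16.956 = 0.05898
[CO3²⁻] = α₂ × DIC = 0.05898 × 1.24 = 0.0731 mmol/kg

[CO3²⁻] = 0.0731 mmol/kg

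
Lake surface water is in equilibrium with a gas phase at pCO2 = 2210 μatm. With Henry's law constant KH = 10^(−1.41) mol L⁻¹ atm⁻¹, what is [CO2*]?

KH = 10^(−1.41) = 3.890×10^-2 mol L⁻¹ atm⁻¹
[CO2*] = KH · pCO2 = 3.890×10^-2 × 2210×10^-6 atm = 8.60×10^-5 mol/L

[CO2*] = 86.0 μmol/L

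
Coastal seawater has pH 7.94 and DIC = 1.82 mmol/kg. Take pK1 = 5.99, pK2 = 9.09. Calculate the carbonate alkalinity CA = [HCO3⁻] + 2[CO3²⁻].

CA = [HCO3⁻] + 2[CO3²⁻] = (α₁ + 2α₂)·DIC
At pH 7.94: [H⁺]/K1 = 10^-1.95 = 0.011220, K2/[H⁺] = 10^-1.15 = 0.070795
α₁ = 1/(1 + 0.011220 + 0.070795) = 1/1.0820 = 0.9242; α₂ = α₁·K2/[H⁺] = 0.06543
α₁ + 2α₂ = 1.0551
CA = 1.0551 × 1.82 = 1.92 mmol/kg

CA = 1.92 mmol/kg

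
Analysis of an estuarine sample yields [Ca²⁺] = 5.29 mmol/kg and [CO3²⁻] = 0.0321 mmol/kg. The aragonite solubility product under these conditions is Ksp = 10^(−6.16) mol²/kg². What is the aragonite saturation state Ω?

Ω = 0.245

Ksp = 10^(−6.16) = 6.918×10^-7
Ω = [Ca²⁺][CO3²⁻]/Ksp = (5.29×10^-3)(0.0321×10^-3) / 6.918×10^-7 = 0.245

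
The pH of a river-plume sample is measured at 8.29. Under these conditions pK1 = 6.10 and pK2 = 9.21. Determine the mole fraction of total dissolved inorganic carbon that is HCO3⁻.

α₁ = 0.888

α₁ = 1 / (1 + [H⁺]/K1 + K2/[H⁺]) = 1 / (1 + 10^-2.19 + 10^-0.92)
   = 1 / (1 + 0.0064565 + 0.12023) = 1/1.1267 = 0.8876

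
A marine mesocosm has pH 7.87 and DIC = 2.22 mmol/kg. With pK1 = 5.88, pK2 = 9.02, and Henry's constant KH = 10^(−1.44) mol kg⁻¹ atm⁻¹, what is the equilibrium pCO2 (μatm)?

pCO2 = 579 μatm

α₀ = 1 / (1 + K1/[H⁺] + K1K2/[H⁺]²) = 1 / (1 + 10^+1.99 + 10^+0.84)
   = 1 / (1 + 97.724 + 6.9183) = 1/105.64 = 0.009466
[CO2*] = α₀ × DIC = 0.009466 × 2.22 = 0.02101 mmol/kg
pCO2 = [CO2*]/KH = 2.101×10^-5 / 3.631×10^-2 = 579 μatm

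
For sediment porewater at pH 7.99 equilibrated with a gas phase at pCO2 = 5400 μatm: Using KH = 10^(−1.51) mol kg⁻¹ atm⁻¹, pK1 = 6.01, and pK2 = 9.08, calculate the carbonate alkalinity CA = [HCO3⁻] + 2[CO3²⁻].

[CO2*] = KH · pCO2 = 10^(−1.51) × 5400×10^-6 = 1.669×10^-4 mol/kg
α₀ = 1/(1 + K1/[H⁺] + K1K2/[H⁺]²) = 1/(1 + 10^+1.98 + 10^+0.89) = 0.009591
DIC = [CO2*]/α₀ = 1.669×10^-4 / 0.009591 = 17.40 mmol/kg
CA = (α₁ + 2α₂)·DIC = (0.9160 + 2×0.07445) × 17.40 = 18.5 mmol/kg

CA = 18.5 mmol/kg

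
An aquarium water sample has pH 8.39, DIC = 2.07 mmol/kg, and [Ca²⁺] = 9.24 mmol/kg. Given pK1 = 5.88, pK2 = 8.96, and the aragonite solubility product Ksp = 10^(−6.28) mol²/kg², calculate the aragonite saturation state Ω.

Ω = 7.71

α₂ = 1 / (1 + [H⁺]/K2 + [H⁺]²/(K1K2)) = 1 / (1 + 10^+0.57 + 10^-1.94)
   = 1 / (1 + 3.7154 + 0.011482) = 1/4.7268 = 0.2116
[CO3²⁻] = α₂ × DIC = 0.2116 × 2.07 = 0.4379 mmol/kg
Ksp = 10^(−6.28) = 5.248×10^-7
Ω = [Ca²⁺][CO3²⁻]/Ksp = (9.24×10^-3)(4.379×10^-4) / 5.248×10^-7 = 7.71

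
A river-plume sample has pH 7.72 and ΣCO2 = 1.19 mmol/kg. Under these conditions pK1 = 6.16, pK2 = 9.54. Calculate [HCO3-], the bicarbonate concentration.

α₁ = 1 / (1 + [H⁺]/K1 + K2/[H⁺]) = 1 / (1 + 10^-1.56 + 10^-1.82)
   = 1 / (1 + 0.027542 + 0.015136) = 1/1.0427 = 0.9591
[HCO3⁻] = α₁ × DIC = 0.9591 × 1.19 = 1.14 mmol/kg

[HCO3⁻] = 1.14 mmol/kg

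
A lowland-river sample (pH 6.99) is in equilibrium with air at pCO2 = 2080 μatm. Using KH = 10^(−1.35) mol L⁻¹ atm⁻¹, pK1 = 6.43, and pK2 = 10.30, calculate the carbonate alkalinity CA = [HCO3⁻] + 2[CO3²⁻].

CA = 0.338 mmol/L

[CO2*] = KH · pCO2 = 10^(−1.35) × 2080×10^-6 = 9.291×10^-5 mol/L
α₀ = 1/(1 + K1/[H⁺] + K1K2/[H⁺]²) = 1/(1 + 10^+0.56 + 10^-2.75) = 0.2159
DIC = [CO2*]/α₀ = 9.291×10^-5 / 0.2159 = 0.4304 mmol/L
CA = (α₁ + 2α₂)·DIC = (0.7838 + 2×0.0003839) × 0.4304 = 0.338 mmol/L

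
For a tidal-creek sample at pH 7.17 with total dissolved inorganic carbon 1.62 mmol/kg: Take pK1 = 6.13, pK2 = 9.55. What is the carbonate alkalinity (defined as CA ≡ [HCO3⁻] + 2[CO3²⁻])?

CA = [HCO3⁻] + 2[CO3²⁻] = (α₁ + 2α₂)·DIC
At pH 7.17: [H⁺]/K1 = 10^-1.04 = 0.091201, K2/[H⁺] = 10^-2.38 = 0.0041687
α₁ = 1/(1 + 0.091201 + 0.0041687) = 1/1.0954 = 0.9129; α₂ = α₁·K2/[H⁺] = 0.003806
α₁ + 2α₂ = 0.9205
CA = 0.9205 × 1.62 = 1.49 mmol/kg

CA = 1.49 mmol/kg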